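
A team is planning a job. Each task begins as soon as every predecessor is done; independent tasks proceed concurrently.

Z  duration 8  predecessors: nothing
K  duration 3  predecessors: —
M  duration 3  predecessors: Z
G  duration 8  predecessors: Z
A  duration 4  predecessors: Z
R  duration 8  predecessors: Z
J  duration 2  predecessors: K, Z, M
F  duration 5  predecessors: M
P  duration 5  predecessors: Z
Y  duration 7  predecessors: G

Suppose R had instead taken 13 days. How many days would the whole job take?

Actual critical path: Z→G→Y = 8+8+7 = 23 ⇒ 23 days.
The longest path through R is only 16 days, so R has float 7.
The critical path is still Z→G→Y; finish is now 23 days.

23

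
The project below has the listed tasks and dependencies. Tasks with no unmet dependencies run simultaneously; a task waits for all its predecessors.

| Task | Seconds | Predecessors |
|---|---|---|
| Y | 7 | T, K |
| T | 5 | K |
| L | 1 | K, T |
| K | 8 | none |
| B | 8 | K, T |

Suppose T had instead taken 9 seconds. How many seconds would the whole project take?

25

Critical path before the change: K→T→B = 8+5+8 = 21 giving 21 seconds.
Since T is critical, the +4 change carries straight to that chain (now 25 seconds).
The critical path is still K→T→B; finish is now 25 seconds.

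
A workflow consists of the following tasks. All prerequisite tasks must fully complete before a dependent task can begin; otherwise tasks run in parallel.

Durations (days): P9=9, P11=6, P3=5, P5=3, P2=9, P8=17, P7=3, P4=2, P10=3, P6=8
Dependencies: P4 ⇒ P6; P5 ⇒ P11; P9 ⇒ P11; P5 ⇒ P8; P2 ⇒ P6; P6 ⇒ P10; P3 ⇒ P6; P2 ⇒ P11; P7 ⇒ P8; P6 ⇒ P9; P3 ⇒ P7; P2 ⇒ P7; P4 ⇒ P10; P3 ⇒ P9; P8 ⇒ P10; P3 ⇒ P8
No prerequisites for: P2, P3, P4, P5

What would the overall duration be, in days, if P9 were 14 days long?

The binding path is P2→P6→P9→P11 = 9+8+9+6 = 32; finish at 32 days.
Since P9 is critical, the +5 change carries straight to that chain (now 37 days).
The critical path is still P2→P6→P9→P11; finish is now 37 days.

37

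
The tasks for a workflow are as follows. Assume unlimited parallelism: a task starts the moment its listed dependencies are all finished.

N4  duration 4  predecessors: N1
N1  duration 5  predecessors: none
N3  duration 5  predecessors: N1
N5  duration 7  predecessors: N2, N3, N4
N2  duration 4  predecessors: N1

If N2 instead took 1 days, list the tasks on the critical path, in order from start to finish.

The binding path is N1→N3→N5 = 5+5+7 = 17; finish at 17 days.
N2 has 1 day of float (longest path through it is 16).
That remains the longest chain; total 17 days.

N1, N3, N5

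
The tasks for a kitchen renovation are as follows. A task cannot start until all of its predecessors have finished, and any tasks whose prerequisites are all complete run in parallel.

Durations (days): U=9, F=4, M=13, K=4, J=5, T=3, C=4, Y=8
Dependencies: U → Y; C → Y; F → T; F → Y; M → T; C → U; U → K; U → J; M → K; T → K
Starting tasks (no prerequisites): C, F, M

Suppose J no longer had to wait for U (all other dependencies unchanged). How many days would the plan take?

21

With the dependency in place, C→U→Y = 4+9+8 = 21 sets the finish at 21 days.
Without U→J, J's earliest start moves from 13 to 0.
The longest chain is now C→U→Y = 4+9+8 = 21, so the plan takes 21 days.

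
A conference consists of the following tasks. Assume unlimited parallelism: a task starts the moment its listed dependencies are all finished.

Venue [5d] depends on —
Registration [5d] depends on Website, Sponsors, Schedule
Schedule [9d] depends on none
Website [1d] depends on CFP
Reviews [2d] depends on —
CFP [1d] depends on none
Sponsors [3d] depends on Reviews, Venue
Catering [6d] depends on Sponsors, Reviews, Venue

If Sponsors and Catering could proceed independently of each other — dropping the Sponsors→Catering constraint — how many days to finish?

Original critical path: Venue→Sponsors→Catering = 5+3+6 = 14 ⇒ 14 days.
Without Sponsors→Catering, Catering's earliest start moves from 8 to 5.
New critical path: Schedule→Registration = 9+5 = 14 ⇒ 14 days.

14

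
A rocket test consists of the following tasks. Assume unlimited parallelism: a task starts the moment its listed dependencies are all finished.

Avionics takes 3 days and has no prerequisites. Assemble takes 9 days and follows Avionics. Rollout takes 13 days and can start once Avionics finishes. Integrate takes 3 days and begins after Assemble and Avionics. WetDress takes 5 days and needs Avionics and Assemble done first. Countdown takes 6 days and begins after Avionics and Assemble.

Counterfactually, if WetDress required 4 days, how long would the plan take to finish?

18

Baseline: Avionics→Assemble→Countdown = 3+9+6 = 18 → 18 days.
WetDress is off the critical path — its longest chain is 17 days, giving 1 of slack.
No other chain overtakes it, so the finish is 18 days.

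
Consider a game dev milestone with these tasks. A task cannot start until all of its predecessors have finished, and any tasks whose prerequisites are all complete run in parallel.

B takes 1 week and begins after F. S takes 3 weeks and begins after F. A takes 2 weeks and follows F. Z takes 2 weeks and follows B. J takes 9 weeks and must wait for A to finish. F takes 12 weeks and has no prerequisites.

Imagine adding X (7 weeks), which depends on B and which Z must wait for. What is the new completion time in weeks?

23

Originally the schedule takes 23 weeks.
With X inserted, Z now waits for max(B, X).
New critical path: F→A→J = 12+2+9 = 23 ⇒ 23 weeks.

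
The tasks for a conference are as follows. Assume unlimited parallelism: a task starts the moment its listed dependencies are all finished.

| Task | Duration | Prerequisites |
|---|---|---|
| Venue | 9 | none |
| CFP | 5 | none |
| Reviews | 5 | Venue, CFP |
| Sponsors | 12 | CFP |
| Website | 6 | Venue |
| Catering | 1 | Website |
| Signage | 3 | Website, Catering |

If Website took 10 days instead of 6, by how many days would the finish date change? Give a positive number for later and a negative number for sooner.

Actual critical path: Venue→Website→Catering→Signage = 9+6+1+3 = 19 ⇒ 19 days.
Since Website is critical, the +4 change carries straight to that chain (now 23 days).
That remains the longest chain; total 23 days.
Change in finish: 23 − 19 = +4 days.

4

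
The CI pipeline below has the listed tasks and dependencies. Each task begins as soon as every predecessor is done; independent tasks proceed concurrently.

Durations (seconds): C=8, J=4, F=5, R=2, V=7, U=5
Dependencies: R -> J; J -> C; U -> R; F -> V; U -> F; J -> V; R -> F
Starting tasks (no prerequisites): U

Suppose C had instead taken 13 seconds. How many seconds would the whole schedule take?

Critical path before the change: U→R→J→C = 5+2+4+8 = 19 giving 19 seconds.
Since C is critical, the +5 change carries straight to that chain (now 24 seconds).
That remains the longest chain; total 24 seconds.

24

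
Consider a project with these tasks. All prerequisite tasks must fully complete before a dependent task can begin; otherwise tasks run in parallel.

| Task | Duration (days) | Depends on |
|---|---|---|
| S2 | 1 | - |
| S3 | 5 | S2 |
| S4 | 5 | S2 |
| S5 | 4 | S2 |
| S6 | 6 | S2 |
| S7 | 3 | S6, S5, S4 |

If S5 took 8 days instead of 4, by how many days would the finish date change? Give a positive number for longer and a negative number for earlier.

Actual critical path: S2→S6→S7 = 1+6+3 = 10 ⇒ 10 days.
S5 has 2 days of float (longest path through it is 8).
Now S2→S5→S7 = 1+8+3 = 12 is longest, so the finish becomes 12 days.
Change in finish: 12 − 10 = +2 days.

2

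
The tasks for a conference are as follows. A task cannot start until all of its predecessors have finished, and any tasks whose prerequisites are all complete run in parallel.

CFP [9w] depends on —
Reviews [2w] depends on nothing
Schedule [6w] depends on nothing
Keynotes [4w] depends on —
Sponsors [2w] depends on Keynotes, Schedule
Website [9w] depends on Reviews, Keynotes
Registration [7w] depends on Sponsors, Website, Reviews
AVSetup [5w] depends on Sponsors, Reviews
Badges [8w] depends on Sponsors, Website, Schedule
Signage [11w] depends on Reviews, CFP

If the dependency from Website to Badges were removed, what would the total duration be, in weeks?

20

Before: longest chain Keynotes→Website→Badges = 4+9+8 = 21, finish 21.
Without Website→Badges, Badges's earliest start moves from 13 to 8.
After: CFP→Signage = 9+11 = 20 → 20 weeks.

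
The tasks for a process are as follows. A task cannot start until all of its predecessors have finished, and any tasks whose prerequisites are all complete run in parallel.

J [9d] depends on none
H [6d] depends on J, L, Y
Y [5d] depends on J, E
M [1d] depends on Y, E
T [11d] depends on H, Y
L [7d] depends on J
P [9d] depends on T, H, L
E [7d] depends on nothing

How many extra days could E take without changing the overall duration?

J→L→H→T→P = 9+7+6+11+9 = 42 sets the makespan at 42 days.
The longest chain containing E totals 38 days.
Slack of E = 4 − 0 = 4 days.

4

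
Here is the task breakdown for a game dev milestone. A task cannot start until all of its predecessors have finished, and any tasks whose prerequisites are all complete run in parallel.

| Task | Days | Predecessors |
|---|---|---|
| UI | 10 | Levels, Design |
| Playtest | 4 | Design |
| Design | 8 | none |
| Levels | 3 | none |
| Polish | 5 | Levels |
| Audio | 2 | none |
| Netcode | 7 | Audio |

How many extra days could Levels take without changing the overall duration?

Design→UI = 8+10 = 18 sets the makespan at 18 days.
Levels finishes as early as 3 and must finish by 8.
Float = 18 − 13 = 5.

5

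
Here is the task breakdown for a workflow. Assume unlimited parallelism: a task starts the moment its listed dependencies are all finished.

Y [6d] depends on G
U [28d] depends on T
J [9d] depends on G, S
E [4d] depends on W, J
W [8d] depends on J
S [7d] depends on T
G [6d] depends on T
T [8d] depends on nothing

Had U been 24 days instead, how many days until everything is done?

36

Critical path before the change: T→U = 8+28 = 36 giving 36 days.
Since U is critical, the -4 change carries straight to that chain (now 32 days).
The binding chain switches to T→S→J→W→E = 8+7+9+8+4 = 36; finish 36 days.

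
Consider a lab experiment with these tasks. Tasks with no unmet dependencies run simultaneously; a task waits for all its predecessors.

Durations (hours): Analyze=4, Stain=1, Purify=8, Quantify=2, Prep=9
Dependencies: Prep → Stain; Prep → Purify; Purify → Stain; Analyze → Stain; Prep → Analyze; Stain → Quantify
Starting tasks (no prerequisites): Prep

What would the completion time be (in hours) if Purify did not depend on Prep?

With the dependency in place, Prep→Purify→Stain→Quantify = 9+8+1+2 = 20 sets the finish at 20 hours.
Without Prep→Purify, Purify's earliest start moves from 9 to 0.
After: Prep→Analyze→Stain→Quantify = 9+4+1+2 = 16 → 16 hours.

16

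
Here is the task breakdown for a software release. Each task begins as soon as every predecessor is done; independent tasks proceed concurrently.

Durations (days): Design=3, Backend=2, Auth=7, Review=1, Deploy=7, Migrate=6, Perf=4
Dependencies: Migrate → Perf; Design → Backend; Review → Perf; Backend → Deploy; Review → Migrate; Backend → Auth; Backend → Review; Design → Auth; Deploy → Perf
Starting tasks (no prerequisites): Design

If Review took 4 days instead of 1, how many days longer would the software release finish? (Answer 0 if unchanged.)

Actual critical path: Design→Backend→Review→Migrate→Perf = 3+2+1+6+4 = 16 ⇒ 16 days.
Review lies on that path, so at 4 days the path becomes 19 days.
No other chain overtakes it, so the finish is 19 days.
Change in finish: 19 − 16 = +3 days.

3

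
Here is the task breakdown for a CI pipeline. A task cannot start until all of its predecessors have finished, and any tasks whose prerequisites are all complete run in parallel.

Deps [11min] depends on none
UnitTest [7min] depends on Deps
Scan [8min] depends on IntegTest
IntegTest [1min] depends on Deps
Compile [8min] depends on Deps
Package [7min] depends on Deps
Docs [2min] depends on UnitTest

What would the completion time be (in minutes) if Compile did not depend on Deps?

20

Before: longest chain Deps→UnitTest→Docs = 11+7+2 = 20, finish 20.
Without Deps→Compile, Compile's earliest start moves from 11 to 0.
After: Deps→UnitTest→Docs = 11+7+2 = 20 → 20 minutes.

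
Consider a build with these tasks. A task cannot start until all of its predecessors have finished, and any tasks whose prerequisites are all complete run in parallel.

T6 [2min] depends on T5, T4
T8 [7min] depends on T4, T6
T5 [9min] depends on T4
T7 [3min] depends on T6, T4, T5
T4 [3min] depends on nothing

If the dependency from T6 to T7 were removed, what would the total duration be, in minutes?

21

Original critical path: T4→T5→T6→T8 = 3+9+2+7 = 21 ⇒ 21 minutes.
Without T6→T7, T7's earliest start moves from 14 to 12.
The longest chain is now T4→T5→T6→T8 = 3+9+2+7 = 21, so the schedule takes 21 minutes.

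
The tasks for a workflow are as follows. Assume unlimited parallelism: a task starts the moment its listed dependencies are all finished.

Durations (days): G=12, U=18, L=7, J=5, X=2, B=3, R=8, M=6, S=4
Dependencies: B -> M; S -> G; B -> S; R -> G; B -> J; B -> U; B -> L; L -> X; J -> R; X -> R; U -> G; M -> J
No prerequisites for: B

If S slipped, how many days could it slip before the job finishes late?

15

Critical path: B→M→J→R→G = 3+6+5+8+12 = 34, so the finish is 34 days.
Longest path through S: 19 days (earliest finish 7, latest finish 22).
Slack of S = 18 − 3 = 15 days.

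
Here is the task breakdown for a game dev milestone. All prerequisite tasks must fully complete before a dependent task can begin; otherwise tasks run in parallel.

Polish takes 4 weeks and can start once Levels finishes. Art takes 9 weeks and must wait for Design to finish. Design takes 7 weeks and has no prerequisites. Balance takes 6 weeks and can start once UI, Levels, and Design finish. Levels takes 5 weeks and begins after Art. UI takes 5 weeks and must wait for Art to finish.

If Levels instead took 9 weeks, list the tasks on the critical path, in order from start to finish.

Design, Art, Levels, Balance

Baseline: Design→Art→Levels→Balance = 7+9+5+6 = 27 → 27 weeks.
Levels is on the critical path; changing it to 9 makes that path 31 weeks.
No other chain overtakes it, so the finish is 31 weeks.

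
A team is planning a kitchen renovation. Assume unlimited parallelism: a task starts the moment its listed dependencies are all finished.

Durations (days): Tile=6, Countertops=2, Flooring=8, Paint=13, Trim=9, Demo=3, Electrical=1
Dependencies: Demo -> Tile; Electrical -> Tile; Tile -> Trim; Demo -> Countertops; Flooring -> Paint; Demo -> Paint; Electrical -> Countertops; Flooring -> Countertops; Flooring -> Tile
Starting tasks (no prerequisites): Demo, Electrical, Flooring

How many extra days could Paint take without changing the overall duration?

2

Flooring→Tile→Trim = 8+6+9 = 23 sets the makespan at 23 days.
Longest path through Paint: 21 days (earliest finish 21, latest finish 23).
So Paint can slip 23 − 21 = 2 days.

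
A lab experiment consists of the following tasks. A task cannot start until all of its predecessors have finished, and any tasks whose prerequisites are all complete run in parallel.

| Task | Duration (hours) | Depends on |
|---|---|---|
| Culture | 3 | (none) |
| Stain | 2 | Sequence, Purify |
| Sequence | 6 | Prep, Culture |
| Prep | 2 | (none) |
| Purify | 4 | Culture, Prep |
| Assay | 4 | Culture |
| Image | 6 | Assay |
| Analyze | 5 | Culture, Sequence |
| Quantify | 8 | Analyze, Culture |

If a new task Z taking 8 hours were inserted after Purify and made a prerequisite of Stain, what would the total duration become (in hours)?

Originally the plan takes 22 hours.
With Z inserted, Stain now waits for max(Sequence, Purify, Z).
New critical path: Culture→Sequence→Analyze→Quantify = 3+6+5+8 = 22 ⇒ 22 hours.

22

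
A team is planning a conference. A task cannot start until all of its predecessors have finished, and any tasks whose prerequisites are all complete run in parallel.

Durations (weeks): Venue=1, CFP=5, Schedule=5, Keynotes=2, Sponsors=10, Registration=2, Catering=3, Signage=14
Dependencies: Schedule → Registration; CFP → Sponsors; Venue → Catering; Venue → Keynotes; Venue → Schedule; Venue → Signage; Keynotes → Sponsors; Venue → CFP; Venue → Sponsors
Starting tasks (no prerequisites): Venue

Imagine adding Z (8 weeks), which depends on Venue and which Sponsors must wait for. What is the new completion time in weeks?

19

Originally the project takes 16 weeks.
With Z inserted, Sponsors now waits for max(Venue, Keynotes, CFP, Z).
New critical path: Venue→Z→Sponsors = 1+8+10 = 19 ⇒ 19 weeks.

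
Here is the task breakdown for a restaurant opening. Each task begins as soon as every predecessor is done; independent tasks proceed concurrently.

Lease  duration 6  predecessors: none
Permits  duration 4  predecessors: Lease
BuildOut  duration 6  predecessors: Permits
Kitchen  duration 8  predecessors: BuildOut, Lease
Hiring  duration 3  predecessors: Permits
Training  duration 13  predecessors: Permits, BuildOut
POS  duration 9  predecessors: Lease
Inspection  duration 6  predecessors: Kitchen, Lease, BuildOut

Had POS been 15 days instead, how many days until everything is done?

Baseline: Lease→Permits→BuildOut→Kitchen→Inspection = 6+4+6+8+6 = 30 → 30 days.
POS has 15 days of float (longest path through it is 15).
That remains the longest chain; total 30 days.

30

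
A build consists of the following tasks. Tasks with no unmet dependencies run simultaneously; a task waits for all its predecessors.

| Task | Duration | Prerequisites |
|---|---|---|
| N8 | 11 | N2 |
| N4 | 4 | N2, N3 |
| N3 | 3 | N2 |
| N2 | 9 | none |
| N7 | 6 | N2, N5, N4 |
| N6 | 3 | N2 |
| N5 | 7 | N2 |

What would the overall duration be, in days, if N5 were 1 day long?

Baseline: N2→N5→N7 = 9+7+6 = 22 → 22 days.
Since N5 is critical, the -6 change carries straight to that chain (now 16 days).
Now N2→N3→N4→N7 = 9+3+4+6 = 22 is longest, so the finish becomes 22 days.

22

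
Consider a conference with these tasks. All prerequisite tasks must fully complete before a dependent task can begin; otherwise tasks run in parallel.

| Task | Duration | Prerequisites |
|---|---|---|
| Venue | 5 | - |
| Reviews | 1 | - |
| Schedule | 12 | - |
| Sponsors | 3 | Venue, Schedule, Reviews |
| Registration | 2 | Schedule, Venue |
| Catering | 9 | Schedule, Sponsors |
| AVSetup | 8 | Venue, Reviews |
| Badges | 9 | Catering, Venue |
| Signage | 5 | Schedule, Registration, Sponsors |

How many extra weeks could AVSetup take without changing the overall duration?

Schedule→Sponsors→Catering→Badges = 12+3+9+9 = 33 sets the makespan at 33 weeks.
The longest chain containing AVSetup totals 13 weeks.
Float = 33 − 13 = 20.

20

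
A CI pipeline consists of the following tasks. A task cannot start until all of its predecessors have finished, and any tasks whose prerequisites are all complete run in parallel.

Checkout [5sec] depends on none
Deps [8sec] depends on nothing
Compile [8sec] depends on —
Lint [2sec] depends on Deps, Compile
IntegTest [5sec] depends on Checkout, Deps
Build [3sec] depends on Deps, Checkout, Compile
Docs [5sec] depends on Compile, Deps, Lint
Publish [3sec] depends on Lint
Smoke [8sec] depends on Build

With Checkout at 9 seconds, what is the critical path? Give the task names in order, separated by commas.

Checkout, Build, Smoke

Actual critical path: Deps→Build→Smoke = 8+3+8 = 19 ⇒ 19 seconds.
Checkout has 3 seconds of float (longest path through it is 16).
The binding chain switches to Checkout→Build→Smoke = 9+3+8 = 20; finish 20 seconds.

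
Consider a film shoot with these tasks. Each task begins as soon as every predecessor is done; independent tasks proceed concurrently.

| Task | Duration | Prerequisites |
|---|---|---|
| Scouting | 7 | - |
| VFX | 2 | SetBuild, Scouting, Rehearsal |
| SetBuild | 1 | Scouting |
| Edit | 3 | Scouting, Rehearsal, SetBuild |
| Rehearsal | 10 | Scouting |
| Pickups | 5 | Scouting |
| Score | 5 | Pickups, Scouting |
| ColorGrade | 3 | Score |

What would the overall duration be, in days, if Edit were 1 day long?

20

Critical path before the change: Scouting→Rehearsal→Edit = 7+10+3 = 20 giving 20 days.
Edit lies on that path, so at 1 day the path becomes 18 days.
New critical path: Scouting→Pickups→Score→ColorGrade = 7+5+5+3 = 20 ⇒ 20 days.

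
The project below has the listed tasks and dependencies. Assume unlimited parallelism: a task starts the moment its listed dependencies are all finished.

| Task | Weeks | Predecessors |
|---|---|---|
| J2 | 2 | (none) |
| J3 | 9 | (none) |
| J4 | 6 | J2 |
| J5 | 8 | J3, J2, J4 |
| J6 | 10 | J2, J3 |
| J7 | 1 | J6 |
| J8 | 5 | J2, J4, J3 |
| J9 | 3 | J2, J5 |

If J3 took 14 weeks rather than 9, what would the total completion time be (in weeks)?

Actual critical path: J3→J5→J9 = 9+8+3 = 20 ⇒ 20 weeks.
J3 lies on that path, so at 14 weeks the path becomes 25 weeks.
The critical path is still J3→J5→J9; finish is now 25 weeks.

25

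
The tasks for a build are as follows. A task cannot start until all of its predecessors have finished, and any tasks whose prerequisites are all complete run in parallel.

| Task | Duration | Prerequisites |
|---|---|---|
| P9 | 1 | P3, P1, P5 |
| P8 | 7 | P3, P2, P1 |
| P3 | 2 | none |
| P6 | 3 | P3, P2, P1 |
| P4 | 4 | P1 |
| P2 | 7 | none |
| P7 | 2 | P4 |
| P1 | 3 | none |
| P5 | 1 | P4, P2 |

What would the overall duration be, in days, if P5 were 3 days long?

14

Baseline: P2→P8 = 7+7 = 14 → 14 days.
P5 has 5 days of float (longest path through it is 9).
That remains the longest chain; total 14 days.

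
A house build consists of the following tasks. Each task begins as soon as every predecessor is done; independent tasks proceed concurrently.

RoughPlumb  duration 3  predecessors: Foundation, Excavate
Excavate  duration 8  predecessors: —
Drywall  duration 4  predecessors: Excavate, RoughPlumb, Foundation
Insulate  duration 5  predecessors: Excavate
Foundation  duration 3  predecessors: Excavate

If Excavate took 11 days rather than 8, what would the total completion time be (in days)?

As given, the longest chain is Excavate→Foundation→RoughPlumb→Drywall = 8+3+3+4 = 18, so the finish is 18 days.
Since Excavate is critical, the +3 change carries straight to that chain (now 21 days).
No other chain overtakes it, so the finish is 21 days.

21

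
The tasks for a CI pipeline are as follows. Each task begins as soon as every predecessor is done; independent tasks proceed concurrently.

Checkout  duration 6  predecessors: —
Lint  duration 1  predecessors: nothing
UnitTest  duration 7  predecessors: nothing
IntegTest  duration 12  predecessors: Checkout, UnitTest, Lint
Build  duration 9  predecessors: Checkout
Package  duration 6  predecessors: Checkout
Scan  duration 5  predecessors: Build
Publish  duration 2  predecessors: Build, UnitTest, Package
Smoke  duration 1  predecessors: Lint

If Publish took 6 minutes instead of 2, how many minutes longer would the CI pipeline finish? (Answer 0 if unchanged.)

As given, the longest chain is Checkout→Build→Scan = 6+9+5 = 20, so the finish is 20 minutes.
The longest path through Publish is only 17 minutes, so Publish has float 3.
Now Checkout→Build→Publish = 6+9+6 = 21 is longest, so the finish becomes 21 minutes.
Change in finish: 21 − 20 = +1 minutes.

1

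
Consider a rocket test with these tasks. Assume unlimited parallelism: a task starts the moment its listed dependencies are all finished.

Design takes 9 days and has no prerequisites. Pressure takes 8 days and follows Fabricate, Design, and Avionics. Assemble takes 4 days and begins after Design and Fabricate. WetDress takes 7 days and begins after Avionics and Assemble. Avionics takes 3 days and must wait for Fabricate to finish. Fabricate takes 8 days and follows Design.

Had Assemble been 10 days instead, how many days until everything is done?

34

The binding path is Design→Fabricate→Assemble→WetDress = 9+8+4+7 = 28; finish at 28 days.
Since Assemble is critical, the +6 change carries straight to that chain (now 34 days).
The critical path is still Design→Fabricate→Assemble→WetDress; finish is now 34 days.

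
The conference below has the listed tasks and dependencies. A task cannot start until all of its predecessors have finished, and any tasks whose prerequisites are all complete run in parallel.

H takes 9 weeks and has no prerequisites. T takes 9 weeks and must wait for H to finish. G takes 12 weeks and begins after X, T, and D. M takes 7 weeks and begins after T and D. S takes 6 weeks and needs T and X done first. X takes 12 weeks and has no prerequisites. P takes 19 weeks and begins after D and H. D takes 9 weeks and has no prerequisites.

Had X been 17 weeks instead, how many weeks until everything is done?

Baseline: H→T→G = 9+9+12 = 30 → 30 weeks.
X is off the critical path — its longest chain is 24 weeks, giving 6 of slack.
The critical path is still H→T→G; finish is now 30 weeks.

30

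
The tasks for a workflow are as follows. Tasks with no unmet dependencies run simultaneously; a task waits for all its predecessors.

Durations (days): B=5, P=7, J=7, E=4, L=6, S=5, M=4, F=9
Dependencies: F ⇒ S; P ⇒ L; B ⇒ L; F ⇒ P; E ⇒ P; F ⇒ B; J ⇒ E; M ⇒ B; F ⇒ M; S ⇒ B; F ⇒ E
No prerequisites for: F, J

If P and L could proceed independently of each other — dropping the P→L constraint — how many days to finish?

Before: longest chain F→E→P→L = 9+4+7+6 = 26, finish 26.
Without P→L, L's earliest start moves from 20 to 19.
New critical path: F→S→B→L = 9+5+5+6 = 25 ⇒ 25 days.

25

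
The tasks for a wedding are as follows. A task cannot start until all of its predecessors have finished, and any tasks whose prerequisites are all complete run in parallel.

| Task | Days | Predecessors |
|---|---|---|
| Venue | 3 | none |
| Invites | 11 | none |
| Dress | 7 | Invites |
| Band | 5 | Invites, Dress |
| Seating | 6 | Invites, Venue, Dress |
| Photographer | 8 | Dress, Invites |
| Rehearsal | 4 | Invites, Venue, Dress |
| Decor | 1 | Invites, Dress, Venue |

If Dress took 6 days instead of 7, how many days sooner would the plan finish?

1

Baseline: Invites→Dress→Photographer = 11+7+8 = 26 → 26 days.
Dress is on the critical path; changing it to 6 makes that path 25 days.
The critical path is still Invites→Dress→Photographer; finish is now 25 days.
Change in finish: 25 − 26 = -1 days.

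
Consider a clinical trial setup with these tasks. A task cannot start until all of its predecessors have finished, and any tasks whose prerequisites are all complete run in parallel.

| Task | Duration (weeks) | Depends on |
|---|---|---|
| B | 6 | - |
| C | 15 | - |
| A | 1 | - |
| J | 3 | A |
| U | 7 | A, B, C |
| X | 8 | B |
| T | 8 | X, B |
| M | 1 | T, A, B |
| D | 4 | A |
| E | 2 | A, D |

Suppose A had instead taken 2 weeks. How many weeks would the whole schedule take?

23

Actual critical path: B→X→T→M = 6+8+8+1 = 23 ⇒ 23 weeks.
The longest path through A is only 8 weeks, so A has float 15.
That remains the longest chain; total 23 weeks.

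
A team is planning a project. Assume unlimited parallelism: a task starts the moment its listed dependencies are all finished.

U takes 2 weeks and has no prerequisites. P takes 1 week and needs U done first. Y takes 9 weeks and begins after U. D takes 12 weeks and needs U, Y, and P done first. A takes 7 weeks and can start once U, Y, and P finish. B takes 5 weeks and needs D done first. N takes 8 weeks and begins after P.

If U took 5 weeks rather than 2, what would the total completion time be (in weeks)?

31

As given, the longest chain is U→Y→D→B = 2+9+12+5 = 28, so the finish is 28 weeks.
U is on the critical path; changing it to 5 makes that path 31 weeks.
The critical path is still U→Y→D→B; finish is now 31 weeks.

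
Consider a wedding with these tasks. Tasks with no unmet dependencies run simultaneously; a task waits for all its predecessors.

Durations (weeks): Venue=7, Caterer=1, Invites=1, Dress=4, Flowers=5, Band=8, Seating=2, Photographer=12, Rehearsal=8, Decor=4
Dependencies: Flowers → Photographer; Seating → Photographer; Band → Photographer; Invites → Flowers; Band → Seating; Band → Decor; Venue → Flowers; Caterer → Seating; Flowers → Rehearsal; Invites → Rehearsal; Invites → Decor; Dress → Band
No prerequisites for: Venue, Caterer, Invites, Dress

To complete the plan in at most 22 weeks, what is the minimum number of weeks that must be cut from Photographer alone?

Current finish: 26 weeks; target: 22.
Photographer is on every critical path, so each week cut from Photographer cuts the finish by one (this holds down to a finish of 20).
Need 26 − 22 = 4 weeks off Photographer → Photographer becomes 8 weeks, finish becomes 22.

4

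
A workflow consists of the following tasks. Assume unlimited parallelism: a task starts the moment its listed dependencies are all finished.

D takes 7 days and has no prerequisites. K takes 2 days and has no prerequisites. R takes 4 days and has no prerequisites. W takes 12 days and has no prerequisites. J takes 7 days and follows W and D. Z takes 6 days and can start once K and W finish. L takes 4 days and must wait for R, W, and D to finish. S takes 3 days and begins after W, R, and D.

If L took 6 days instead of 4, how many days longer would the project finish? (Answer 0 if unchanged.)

0

As given, the longest chain is W→J = 12+7 = 19, so the finish is 19 days.
L is off the critical path — its longest chain is 16 days, giving 3 of slack.
No other chain overtakes it, so the finish is 19 days.
Change in finish: 19 − 19 = +0 days.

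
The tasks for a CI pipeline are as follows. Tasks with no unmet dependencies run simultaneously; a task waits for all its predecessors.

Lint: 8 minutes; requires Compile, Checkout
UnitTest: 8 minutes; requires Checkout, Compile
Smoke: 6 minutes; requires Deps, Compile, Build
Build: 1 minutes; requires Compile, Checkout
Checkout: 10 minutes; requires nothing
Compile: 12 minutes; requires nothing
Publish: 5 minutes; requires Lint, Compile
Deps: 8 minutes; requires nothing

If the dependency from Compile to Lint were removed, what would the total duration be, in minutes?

23

Original critical path: Compile→Lint→Publish = 12+8+5 = 25 ⇒ 25 minutes.
Without Compile→Lint, Lint's earliest start moves from 12 to 10.
New critical path: Checkout→Lint→Publish = 10+8+5 = 23 ⇒ 23 minutes.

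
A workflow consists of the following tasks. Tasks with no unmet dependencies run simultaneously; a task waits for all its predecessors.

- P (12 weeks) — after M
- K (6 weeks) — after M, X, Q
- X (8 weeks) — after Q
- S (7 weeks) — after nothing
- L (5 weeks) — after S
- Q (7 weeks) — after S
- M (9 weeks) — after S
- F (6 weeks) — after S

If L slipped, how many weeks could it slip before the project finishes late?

16

Critical path: S→Q→X→K = 7+7+8+6 = 28, so the finish is 28 weeks.
Longest path through L: 12 weeks (earliest finish 12, latest finish 28).
Slack of L = 23 − 7 = 16 weeks.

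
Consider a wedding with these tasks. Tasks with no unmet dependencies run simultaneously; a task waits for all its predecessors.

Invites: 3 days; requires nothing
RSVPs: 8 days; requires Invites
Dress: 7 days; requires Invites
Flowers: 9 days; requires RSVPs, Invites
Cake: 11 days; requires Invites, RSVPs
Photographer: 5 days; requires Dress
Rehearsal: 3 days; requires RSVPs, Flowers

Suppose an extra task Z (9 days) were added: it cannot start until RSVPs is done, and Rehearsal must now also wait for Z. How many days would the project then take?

Originally the project takes 23 days.
With Z inserted, Rehearsal now waits for max(RSVPs, Flowers, Z).
New critical path: Invites→RSVPs→Z→Rehearsal = 3+8+9+3 = 23 ⇒ 23 days.

23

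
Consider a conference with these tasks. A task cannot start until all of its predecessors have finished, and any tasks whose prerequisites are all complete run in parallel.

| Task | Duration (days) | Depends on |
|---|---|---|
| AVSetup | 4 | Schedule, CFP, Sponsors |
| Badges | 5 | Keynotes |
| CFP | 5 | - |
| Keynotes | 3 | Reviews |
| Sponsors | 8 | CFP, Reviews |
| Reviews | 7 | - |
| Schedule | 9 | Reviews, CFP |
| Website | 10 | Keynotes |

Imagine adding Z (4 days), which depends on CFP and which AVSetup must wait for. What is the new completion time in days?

20

Originally the project takes 20 days.
With Z inserted, AVSetup now waits for max(Schedule, CFP, Sponsors, Z).
New critical path: Reviews→Schedule→AVSetup = 7+9+4 = 20 ⇒ 20 days.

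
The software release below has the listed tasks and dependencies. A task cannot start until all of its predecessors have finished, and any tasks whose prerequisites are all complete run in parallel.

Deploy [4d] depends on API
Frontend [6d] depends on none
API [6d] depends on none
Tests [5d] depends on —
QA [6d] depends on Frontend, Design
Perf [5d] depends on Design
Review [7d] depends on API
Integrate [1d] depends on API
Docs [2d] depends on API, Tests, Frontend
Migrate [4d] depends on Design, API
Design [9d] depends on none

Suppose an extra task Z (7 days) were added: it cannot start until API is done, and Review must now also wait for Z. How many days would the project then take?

20

Originally the project takes 15 days.
With Z inserted, Review now waits for max(API, Z).
New critical path: API→Z→Review = 6+7+7 = 20 ⇒ 20 days.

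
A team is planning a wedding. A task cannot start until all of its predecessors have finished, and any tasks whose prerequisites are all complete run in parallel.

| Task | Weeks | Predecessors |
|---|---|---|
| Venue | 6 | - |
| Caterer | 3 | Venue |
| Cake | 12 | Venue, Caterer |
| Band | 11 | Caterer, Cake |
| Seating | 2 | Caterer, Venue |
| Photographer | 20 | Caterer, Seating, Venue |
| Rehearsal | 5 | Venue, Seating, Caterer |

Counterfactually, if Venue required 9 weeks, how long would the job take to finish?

The binding path is Venue→Caterer→Cake→Band = 6+3+12+11 = 32; finish at 32 weeks.
Since Venue is critical, the +3 change carries straight to that chain (now 35 weeks).
That remains the longest chain; total 35 weeks.

35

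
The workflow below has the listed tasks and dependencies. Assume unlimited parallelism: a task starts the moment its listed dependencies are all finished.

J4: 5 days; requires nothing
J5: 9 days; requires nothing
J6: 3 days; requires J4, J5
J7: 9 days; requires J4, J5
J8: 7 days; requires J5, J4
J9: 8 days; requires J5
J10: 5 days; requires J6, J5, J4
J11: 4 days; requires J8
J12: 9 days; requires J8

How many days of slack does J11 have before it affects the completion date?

5

J5→J8→J12 = 9+7+9 = 25 sets the makespan at 25 days.
The longest chain containing J11 totals 20 days.
So J11 can slip 25 − 20 = 5 days.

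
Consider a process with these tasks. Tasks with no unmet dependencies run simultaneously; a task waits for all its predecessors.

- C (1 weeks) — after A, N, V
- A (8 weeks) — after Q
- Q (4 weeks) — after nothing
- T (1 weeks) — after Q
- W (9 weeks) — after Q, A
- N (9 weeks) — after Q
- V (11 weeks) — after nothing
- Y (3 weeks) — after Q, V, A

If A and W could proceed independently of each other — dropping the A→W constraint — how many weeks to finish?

15

Original critical path: Q→A→W = 4+8+9 = 21 ⇒ 21 weeks.
Without A→W, W's earliest start moves from 12 to 4.
The longest chain is now Q→A→Y = 4+8+3 = 15, so the schedule takes 15 weeks.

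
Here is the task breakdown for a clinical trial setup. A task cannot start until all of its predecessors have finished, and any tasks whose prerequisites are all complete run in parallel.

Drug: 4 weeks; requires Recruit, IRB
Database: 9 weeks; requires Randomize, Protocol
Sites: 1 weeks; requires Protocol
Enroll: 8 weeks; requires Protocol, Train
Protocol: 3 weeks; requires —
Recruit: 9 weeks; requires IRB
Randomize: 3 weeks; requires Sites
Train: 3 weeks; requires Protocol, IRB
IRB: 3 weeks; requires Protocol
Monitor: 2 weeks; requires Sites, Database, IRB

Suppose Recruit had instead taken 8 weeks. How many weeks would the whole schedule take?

The binding path is Protocol→IRB→Recruit→Drug = 3+3+9+4 = 19; finish at 19 weeks.
Recruit is on the critical path; changing it to 8 makes that path 18 weeks.
That remains the longest chain; total 18 weeks.

18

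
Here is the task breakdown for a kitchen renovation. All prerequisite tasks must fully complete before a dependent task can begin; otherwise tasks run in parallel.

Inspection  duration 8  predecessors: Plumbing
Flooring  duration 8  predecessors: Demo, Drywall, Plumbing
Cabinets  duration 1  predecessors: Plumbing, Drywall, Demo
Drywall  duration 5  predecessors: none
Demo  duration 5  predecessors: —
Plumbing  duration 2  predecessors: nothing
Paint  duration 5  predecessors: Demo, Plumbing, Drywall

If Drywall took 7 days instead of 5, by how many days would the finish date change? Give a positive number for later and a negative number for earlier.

Critical path before the change: Drywall→Flooring = 5+8 = 13 giving 13 days.
Since Drywall is critical, the +2 change carries straight to that chain (now 15 days).
The critical path is still Drywall→Flooring; finish is now 15 days.
Change in finish: 15 − 13 = +2 days.

2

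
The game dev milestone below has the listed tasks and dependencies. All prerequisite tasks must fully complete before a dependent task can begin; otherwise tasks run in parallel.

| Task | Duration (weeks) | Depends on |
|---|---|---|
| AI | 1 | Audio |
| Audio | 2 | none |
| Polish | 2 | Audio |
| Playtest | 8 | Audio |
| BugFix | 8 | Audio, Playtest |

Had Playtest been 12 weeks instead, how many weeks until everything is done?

Actual critical path: Audio→Playtest→BugFix = 2+8+8 = 18 ⇒ 18 weeks.
Playtest lies on that path, so at 12 weeks the path becomes 22 weeks.
No other chain overtakes it, so the finish is 22 weeks.

22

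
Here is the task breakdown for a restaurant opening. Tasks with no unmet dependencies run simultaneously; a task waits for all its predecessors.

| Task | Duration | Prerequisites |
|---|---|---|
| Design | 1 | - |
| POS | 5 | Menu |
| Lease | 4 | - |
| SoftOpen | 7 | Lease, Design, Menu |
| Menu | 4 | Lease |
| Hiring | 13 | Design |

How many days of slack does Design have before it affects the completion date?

1

The longest chain is Lease→Menu→SoftOpen = 4+4+7 = 15; overall finish 15 days.
The longest chain containing Design totals 14 days.
So Design can slip 2 − 1 = 1 day.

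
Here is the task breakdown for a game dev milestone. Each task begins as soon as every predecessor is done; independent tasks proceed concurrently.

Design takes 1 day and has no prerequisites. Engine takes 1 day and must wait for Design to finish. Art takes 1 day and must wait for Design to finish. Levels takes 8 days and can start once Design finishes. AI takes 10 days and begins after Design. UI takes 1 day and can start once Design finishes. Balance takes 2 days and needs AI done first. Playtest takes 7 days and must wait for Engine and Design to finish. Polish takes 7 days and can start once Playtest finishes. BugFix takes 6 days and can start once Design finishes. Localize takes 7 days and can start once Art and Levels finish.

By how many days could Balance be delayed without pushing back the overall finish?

3

Critical path: Design→Engine→Playtest→Polish = 1+1+7+7 = 16, so the finish is 16 days.
Longest path through Balance: 13 days (earliest finish 13, latest finish 16).
Float = 16 − 13 = 3.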